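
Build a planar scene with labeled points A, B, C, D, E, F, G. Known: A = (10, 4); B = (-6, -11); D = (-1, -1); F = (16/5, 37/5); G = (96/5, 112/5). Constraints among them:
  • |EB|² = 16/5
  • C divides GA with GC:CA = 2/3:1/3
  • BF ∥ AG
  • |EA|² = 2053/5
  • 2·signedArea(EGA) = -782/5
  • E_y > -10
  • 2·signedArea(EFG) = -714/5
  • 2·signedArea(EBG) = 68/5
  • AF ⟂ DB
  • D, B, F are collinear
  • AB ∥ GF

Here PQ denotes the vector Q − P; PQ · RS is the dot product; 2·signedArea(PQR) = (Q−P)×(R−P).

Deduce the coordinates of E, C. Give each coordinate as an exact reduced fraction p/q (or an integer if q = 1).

1. E_x = -26/5  [2·signedArea(EFG) = -714/5 ∩ 2·signedArea(EBG) = 68/5]
2. E_y = -47/5  [2·signedArea(EFG) = -714/5 ∩ 2·signedArea(EBG) = 68/5]
   → E = (-26/5, -47/5)
3. C_x = 196/15  [C divides GA with GC:CA = 2/3:1/3]
4. C_y = 152/15  [C divides GA with GC:CA = 2/3:1/3]
   → C = (196/15, 152/15)

C = (196/15, 152/15)
E = (-26/5, -47/5)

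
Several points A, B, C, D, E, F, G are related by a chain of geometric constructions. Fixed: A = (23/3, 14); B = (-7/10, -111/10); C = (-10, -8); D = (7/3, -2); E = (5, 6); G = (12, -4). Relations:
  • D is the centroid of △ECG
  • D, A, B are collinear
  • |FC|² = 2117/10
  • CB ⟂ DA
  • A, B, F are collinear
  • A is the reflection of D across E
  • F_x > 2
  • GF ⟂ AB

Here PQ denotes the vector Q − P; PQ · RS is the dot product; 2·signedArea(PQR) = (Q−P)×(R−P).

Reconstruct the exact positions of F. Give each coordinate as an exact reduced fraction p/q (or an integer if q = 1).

1. F_x = 27/10  [A, B, F are collinear ∩ GF ⟂ AB]
2. F_y = -9/10  [A, B, F are collinear ∩ GF ⟂ AB]
   → F = (27/10, -9/10)

F = (27/10, -9/10)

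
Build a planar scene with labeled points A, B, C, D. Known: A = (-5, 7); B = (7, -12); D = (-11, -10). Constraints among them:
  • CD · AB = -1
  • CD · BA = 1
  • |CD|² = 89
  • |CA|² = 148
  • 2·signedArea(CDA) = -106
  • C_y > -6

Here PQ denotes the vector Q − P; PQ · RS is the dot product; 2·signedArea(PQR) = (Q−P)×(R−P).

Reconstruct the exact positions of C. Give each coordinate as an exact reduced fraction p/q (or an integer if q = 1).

1. C_x = -3  [CD · AB = -1 ∩ 2·signedArea(CDA) = -106]
2. C_y = -5  [CD · AB = -1 ∩ 2·signedArea(CDA) = -106]
   → C = (-3, -5)

C = (-3, -5)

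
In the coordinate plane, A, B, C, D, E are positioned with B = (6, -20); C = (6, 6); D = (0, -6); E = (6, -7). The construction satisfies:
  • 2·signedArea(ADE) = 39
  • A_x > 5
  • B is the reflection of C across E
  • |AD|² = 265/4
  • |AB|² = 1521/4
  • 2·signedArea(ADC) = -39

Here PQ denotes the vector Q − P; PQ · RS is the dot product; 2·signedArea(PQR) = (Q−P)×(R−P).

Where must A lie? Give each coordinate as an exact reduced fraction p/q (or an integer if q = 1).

1. A_x = 6  [2·signedArea(ADC) = -39 ∩ 2·signedArea(ADE) = 39]
2. A_y = -1/2  [2·signedArea(ADC) = -39 ∩ 2·signedArea(ADE) = 39]
   → A = (6, -1/2)

A = (6, -1/2)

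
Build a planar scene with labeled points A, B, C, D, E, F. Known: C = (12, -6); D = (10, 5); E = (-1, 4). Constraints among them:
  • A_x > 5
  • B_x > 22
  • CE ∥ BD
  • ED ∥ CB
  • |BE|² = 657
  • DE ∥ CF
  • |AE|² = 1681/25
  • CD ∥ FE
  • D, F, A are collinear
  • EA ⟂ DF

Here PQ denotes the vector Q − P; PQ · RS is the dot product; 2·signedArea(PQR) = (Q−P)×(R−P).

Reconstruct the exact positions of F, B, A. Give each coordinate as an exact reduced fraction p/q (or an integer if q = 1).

1. F_x = 1  [CD ∥ FE ∩ DE ∥ CF]
2. F_y = -7  [CD ∥ FE ∩ DE ∥ CF]
   → F = (1, -7)
3. B_x = 23  [CE ∥ BD ∩ ED ∥ CB]
4. B_y = -5  [CE ∥ BD ∩ ED ∥ CB]
   → B = (23, -5)
5. A_x = 139/25  [D, F, A are collinear ∩ EA ⟂ DF]
6. A_y = -23/25  [D, F, A are collinear ∩ EA ⟂ DF]
   → A = (139/25, -23/25)

A = (139/25, -23/25)
B = (23, -5)
F = (1, -7)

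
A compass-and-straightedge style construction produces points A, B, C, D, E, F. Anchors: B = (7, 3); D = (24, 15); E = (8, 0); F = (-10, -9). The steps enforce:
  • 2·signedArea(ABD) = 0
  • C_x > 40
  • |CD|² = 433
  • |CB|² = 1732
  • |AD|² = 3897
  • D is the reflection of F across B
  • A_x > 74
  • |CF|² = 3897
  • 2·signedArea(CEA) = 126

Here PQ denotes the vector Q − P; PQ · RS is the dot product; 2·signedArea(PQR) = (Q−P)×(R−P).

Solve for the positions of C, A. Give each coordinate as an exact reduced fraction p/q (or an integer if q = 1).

1. A_x = 75  [line -12·x + 17·y + 33 = 0 ∩ |AD|² = 3897]
2. A_y = 51  [line -12·x + 17·y + 33 = 0 ∩ |AD|² = 3897]
   → A = (75, 51)
3. C_x = 41  [line -51·x + 67·y + 282 = 0 ∩ |CF|² = 3897]
4. C_y = 27  [line -51·x + 67·y + 282 = 0 ∩ |CF|² = 3897]
   → C = (41, 27)

A = (75, 51)
C = (41, 27)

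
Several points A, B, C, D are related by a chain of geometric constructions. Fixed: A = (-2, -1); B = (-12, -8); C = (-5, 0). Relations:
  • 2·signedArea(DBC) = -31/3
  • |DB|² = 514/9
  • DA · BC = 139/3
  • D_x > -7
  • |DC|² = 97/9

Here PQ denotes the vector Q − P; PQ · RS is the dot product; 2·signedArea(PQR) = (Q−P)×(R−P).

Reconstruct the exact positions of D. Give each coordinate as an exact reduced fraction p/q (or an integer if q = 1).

D = (-19/3, -3)

1. D_x = -19/3  [2·signedArea(DBC) = -31/3 ∩ DA · BC = 139/3]
2. D_y = -3  [2·signedArea(DBC) = -31/3 ∩ DA · BC = 139/3]
   → D = (-19/3, -3)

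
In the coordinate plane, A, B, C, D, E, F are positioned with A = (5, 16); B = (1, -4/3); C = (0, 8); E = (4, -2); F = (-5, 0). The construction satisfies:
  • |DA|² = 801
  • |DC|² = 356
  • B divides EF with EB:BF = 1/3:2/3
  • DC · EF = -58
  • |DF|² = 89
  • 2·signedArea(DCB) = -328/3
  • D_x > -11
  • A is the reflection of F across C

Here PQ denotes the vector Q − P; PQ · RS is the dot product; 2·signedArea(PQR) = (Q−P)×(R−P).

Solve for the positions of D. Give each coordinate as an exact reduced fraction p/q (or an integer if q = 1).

D = (-10, -8)

1. D_x = -10  [2·signedArea(DCB) = -328/3 ∩ DC · EF = -58]
2. D_y = -8  [2·signedArea(DCB) = -328/3 ∩ DC · EF = -58]
   → D = (-10, -8)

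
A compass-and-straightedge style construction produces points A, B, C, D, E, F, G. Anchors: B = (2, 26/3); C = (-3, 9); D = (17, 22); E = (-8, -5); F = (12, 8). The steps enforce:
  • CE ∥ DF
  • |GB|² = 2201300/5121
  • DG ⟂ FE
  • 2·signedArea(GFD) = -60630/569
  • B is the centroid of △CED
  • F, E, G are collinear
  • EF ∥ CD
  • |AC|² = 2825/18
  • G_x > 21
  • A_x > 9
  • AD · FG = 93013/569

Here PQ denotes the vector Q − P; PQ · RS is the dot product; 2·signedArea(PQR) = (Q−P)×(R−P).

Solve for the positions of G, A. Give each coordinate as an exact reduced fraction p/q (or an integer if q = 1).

1. G_x = 12468/569  [F, E, G are collinear ∩ DG ⟂ FE]
2. G_y = 8218/569  [F, E, G are collinear ∩ DG ⟂ FE]
   → G = (12468/569, 8218/569)
3. A_x = 19/2  [line -5640/569·x + -3666/569·y + 83519/569 = 0 ∩ |AC|² = 2825/18]
4. A_y = 49/6  [line -5640/569·x + -3666/569·y + 83519/569 = 0 ∩ |AC|² = 2825/18]
   → A = (19/2, 49/6)

A = (19/2, 49/6)
G = (12468/569, 8218/569)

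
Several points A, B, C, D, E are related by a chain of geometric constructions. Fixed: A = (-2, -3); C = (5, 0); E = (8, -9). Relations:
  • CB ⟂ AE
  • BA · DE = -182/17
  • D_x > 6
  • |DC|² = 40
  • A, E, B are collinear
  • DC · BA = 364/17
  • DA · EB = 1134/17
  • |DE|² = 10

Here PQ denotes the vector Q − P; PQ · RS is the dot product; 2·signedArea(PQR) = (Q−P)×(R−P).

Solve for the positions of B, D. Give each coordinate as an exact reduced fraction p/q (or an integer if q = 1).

1. B_x = 31/17  [A, E, B are collinear ∩ CB ⟂ AE]
2. B_y = -90/17  [A, E, B are collinear ∩ CB ⟂ AE]
   → B = (31/17, -90/17)
3. D_x = 7  [line 65/17·x + -39/17·y + -689/17 = 0 ∩ |DE|² = 10]
4. D_y = -6  [line 65/17·x + -39/17·y + -689/17 = 0 ∩ |DE|² = 10]
   → D = (7, -6)

B = (31/17, -90/17)
D = (7, -6)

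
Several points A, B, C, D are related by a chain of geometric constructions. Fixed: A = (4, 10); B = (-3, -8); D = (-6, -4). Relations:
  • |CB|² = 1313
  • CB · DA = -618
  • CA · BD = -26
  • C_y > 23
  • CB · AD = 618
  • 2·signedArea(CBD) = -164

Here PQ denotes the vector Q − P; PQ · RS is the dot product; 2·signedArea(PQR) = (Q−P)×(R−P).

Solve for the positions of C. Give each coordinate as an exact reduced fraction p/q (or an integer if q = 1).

C = (14, 24)

1. C_x = 14  [CB · AD = 618 ∩ CA · BD = -26]
2. C_y = 24  [CB · AD = 618 ∩ CA · BD = -26]
   → C = (14, 24)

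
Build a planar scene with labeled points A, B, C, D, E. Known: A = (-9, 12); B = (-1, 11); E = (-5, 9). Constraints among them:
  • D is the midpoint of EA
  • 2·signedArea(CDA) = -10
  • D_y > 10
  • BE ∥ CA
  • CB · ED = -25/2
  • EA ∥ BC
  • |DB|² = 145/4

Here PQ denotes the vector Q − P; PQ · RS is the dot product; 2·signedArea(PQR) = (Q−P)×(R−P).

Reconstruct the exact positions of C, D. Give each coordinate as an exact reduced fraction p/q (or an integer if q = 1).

1. C_x = -5  [BE ∥ CA ∩ EA ∥ BC]
2. C_y = 14  [BE ∥ CA ∩ EA ∥ BC]
   → C = (-5, 14)
3. D_x = -7  [D is the midpoint of EA]
4. D_y = 21/2  [D is the midpoint of EA]
   → D = (-7, 21/2)

C = (-5, 14)
D = (-7, 21/2)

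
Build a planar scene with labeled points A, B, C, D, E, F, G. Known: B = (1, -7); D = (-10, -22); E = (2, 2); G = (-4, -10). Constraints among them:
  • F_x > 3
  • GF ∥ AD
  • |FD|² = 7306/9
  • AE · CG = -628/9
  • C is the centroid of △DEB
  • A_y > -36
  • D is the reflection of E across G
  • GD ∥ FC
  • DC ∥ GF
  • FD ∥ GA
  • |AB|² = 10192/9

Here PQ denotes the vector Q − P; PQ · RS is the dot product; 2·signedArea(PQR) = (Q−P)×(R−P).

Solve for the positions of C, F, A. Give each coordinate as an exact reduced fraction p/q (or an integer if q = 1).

1. C_x = -7/3  [C is the centroid of △DEB]
2. C_y = -9  [C is the centroid of △DEB]
   → C = (-7/3, -9)
3. F_x = 11/3  [GD ∥ FC ∩ DC ∥ GF]
4. F_y = 3  [GD ∥ FC ∩ DC ∥ GF]
   → F = (11/3, 3)
5. A_x = -53/3  [GF ∥ AD ∩ FD ∥ GA]
6. A_y = -35  [GF ∥ AD ∩ FD ∥ GA]
   → A = (-53/3, -35)

A = (-53/3, -35)
C = (-7/3, -9)
F = (11/3, 3)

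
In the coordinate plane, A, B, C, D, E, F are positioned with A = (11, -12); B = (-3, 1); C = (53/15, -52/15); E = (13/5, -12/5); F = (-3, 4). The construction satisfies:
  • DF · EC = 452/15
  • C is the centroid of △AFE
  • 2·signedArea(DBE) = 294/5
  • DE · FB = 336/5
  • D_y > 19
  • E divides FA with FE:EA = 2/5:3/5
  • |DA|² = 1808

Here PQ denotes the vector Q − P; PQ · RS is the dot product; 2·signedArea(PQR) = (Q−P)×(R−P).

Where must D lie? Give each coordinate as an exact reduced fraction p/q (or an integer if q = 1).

D = (-17, 20)

1. D_x = -17  [2·signedArea(DBE) = 294/5 ∩ DF · EC = 452/15]
2. D_y = 20  [2·signedArea(DBE) = 294/5 ∩ DF · EC = 452/15]
   → D = (-17, 20)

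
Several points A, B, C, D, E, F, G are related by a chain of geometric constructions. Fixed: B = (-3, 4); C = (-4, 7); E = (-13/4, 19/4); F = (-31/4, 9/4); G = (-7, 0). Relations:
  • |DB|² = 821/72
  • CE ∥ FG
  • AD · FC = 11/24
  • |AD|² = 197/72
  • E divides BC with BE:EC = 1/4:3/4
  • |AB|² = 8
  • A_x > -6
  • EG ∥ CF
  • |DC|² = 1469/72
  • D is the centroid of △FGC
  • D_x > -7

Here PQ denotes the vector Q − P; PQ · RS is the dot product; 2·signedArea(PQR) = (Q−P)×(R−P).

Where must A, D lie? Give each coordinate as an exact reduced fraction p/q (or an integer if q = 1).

1. D_x = -25/4  [D is the centroid of △FGC]
2. D_y = 37/12  [D is the centroid of △FGC]
   → D = (-25/4, 37/12)
3. A_x = -5  [line -15/4·x + -19/4·y + -37/4 = 0 ∩ |AD|² = 197/72]
4. A_y = 2  [line -15/4·x + -19/4·y + -37/4 = 0 ∩ |AD|² = 197/72]
   → A = (-5, 2)

A = (-5, 2)
D = (-25/4, 37/12)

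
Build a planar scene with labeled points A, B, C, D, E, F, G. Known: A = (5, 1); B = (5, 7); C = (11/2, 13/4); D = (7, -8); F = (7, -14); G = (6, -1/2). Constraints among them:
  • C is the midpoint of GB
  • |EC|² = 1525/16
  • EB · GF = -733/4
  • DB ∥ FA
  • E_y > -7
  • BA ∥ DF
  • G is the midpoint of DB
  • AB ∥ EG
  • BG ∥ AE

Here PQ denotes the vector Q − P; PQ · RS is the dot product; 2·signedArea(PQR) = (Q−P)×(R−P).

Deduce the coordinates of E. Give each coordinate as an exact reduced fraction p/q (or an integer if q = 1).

1. E_x = 6  [AB ∥ EG ∩ BG ∥ AE]
2. E_y = -13/2  [AB ∥ EG ∩ BG ∥ AE]
   → E = (6, -13/2)

E = (6, -13/2)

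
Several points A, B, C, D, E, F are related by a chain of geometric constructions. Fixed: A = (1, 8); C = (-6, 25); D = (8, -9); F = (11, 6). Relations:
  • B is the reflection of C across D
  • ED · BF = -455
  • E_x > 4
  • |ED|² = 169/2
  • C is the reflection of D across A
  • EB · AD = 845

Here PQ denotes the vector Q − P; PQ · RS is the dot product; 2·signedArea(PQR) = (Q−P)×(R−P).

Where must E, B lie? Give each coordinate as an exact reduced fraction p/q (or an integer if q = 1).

1. B_x = 22  [B is the reflection of C across D]
2. B_y = -43  [B is the reflection of C across D]
   → B = (22, -43)
3. E_x = 9/2  [ED · BF = -455 ∩ EB · AD = 845]
4. E_y = -1/2  [ED · BF = -455 ∩ EB · AD = 845]
   → E = (9/2, -1/2)

B = (22, -43)
E = (9/2, -1/2)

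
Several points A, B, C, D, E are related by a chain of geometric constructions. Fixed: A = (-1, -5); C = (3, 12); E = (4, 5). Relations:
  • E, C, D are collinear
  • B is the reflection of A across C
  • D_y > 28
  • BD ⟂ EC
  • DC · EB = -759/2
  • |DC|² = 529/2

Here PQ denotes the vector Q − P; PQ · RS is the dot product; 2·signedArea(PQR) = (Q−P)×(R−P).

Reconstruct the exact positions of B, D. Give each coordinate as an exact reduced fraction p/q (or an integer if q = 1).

B = (7, 29)
D = (7/10, 281/10)

1. B_x = 7  [B is the reflection of A across C]
2. B_y = 29  [B is the reflection of A across C]
   → B = (7, 29)
3. D_x = 7/10  [E, C, D are collinear ∩ BD ⟂ EC]
4. D_y = 281/10  [E, C, D are collinear ∩ BD ⟂ EC]
   → D = (7/10, 281/10)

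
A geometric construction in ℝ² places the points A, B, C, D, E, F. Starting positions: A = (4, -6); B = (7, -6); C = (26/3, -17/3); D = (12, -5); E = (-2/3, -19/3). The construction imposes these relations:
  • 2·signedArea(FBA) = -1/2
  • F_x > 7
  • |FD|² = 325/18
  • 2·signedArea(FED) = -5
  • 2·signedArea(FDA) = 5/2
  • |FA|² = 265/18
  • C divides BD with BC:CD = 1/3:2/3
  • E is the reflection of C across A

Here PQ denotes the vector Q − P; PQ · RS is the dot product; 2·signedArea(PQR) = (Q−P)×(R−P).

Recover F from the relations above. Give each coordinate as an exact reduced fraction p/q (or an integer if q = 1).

1. F_x = 47/6  [2·signedArea(FED) = -5 ∩ 2·signedArea(FBA) = -1/2]
2. F_y = -35/6  [2·signedArea(FED) = -5 ∩ 2·signedArea(FBA) = -1/2]
   → F = (47/6, -35/6)

F = (47/6, -35/6)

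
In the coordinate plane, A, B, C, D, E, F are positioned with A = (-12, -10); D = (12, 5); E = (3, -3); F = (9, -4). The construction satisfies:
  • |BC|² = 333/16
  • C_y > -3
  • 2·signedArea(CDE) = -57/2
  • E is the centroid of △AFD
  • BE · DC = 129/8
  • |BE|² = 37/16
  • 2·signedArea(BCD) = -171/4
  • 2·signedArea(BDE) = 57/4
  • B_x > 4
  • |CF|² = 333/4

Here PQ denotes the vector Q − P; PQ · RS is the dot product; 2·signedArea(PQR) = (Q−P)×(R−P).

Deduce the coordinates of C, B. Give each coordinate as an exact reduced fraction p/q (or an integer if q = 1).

1. B_x = 9/2  [line 8·x + -9·y + -261/4 = 0 ∩ |BE|² = 37/16]
2. B_y = -13/4  [line 8·x + -9·y + -261/4 = 0 ∩ |BE|² = 37/16]
   → B = (9/2, -13/4)
3. C_x = 0  [2·signedArea(CDE) = -57/2 ∩ 2·signedArea(BCD) = -171/4]
4. C_y = -5/2  [2·signedArea(CDE) = -57/2 ∩ 2·signedArea(BCD) = -171/4]
   → C = (0, -5/2)

B = (9/2, -13/4)
C = (0, -5/2)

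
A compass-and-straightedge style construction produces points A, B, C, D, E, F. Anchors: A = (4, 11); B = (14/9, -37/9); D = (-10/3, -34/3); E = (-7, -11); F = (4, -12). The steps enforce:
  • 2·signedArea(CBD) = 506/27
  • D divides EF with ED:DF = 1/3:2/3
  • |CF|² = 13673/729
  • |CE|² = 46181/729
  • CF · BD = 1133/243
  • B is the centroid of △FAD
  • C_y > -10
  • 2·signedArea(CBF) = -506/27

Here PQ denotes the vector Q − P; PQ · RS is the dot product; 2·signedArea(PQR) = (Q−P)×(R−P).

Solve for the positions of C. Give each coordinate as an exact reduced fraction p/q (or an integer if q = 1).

1. C_x = 20/27  [2·signedArea(CBD) = 506/27 ∩ CF · BD = 1133/243]
2. C_y = -247/27  [2·signedArea(CBD) = 506/27 ∩ CF · BD = 1133/243]
   → C = (20/27, -247/27)

C = (20/27, -247/27)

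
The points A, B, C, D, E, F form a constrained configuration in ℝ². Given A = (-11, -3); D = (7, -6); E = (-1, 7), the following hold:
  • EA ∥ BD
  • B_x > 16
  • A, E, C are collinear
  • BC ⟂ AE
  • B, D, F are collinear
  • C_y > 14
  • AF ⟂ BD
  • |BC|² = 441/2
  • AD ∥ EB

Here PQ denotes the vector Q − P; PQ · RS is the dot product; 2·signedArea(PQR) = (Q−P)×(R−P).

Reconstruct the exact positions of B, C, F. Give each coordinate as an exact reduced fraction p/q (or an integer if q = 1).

B = (17, 4)
C = (13/2, 29/2)
F = (-1/2, -27/2)

1. B_x = 17  [EA ∥ BD ∩ AD ∥ EB]
2. B_y = 4  [EA ∥ BD ∩ AD ∥ EB]
   → B = (17, 4)
3. C_x = 13/2  [A, E, C are collinear ∩ BC ⟂ AE]
4. C_y = 29/2  [A, E, C are collinear ∩ BC ⟂ AE]
   → C = (13/2, 29/2)
5. F_x = -1/2  [B, D, F are collinear ∩ AF ⟂ BD]
6. F_y = -27/2  [B, D, F are collinear ∩ AF ⟂ BD]
   → F = (-1/2, -27/2)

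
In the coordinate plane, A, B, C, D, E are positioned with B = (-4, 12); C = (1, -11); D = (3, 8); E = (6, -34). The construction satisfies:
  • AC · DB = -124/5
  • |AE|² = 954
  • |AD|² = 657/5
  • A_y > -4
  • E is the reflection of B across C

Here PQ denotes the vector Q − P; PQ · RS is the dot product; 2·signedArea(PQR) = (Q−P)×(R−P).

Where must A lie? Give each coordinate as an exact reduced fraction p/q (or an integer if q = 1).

A = (9/5, -17/5)

1. A_x = 9/5  [line 7·x + -4·y + -131/5 = 0 ∩ |AE|² = 954]
2. A_y = -17/5  [line 7·x + -4·y + -131/5 = 0 ∩ |AE|² = 954]
   → A = (9/5, -17/5)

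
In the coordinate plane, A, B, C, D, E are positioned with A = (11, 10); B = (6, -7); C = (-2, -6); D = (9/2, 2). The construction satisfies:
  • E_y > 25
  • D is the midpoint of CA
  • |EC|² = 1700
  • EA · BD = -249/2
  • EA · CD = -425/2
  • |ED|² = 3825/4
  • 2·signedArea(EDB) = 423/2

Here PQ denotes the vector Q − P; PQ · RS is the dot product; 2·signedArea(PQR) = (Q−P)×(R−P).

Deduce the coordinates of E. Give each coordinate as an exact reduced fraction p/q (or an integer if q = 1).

E = (24, 26)

1. E_x = 24  [2·signedArea(EDB) = 423/2 ∩ EA · CD = -425/2]
2. E_y = 26  [2·signedArea(EDB) = 423/2 ∩ EA · CD = -425/2]
   → E = (24, 26)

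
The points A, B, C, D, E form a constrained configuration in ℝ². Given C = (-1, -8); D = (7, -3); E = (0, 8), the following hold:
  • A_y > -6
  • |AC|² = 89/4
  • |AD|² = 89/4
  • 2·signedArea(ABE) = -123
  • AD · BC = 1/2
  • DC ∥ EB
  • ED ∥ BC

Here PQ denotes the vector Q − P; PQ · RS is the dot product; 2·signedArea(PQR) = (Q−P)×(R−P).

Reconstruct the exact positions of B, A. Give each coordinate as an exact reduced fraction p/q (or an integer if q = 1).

1. B_x = -8  [ED ∥ BC ∩ DC ∥ EB]
2. B_y = 3  [ED ∥ BC ∩ DC ∥ EB]
   → B = (-8, 3)
3. A_x = 3  [AD · BC = 1/2 ∩ 2·signedArea(ABE) = -123]
4. A_y = -11/2  [AD · BC = 1/2 ∩ 2·signedArea(ABE) = -123]
   → A = (3, -11/2)

A = (3, -11/2)
B = (-8, 3)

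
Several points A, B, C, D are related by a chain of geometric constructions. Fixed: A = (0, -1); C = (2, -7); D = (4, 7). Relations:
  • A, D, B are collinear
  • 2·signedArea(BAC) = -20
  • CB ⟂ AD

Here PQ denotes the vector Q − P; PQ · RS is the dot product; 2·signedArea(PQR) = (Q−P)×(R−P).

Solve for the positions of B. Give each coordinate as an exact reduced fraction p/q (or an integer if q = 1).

B = (-2, -5)

1. B_x = -2  [A, D, B are collinear ∩ CB ⟂ AD]
2. B_y = -5  [A, D, B are collinear ∩ CB ⟂ AD]
   → B = (-2, -5)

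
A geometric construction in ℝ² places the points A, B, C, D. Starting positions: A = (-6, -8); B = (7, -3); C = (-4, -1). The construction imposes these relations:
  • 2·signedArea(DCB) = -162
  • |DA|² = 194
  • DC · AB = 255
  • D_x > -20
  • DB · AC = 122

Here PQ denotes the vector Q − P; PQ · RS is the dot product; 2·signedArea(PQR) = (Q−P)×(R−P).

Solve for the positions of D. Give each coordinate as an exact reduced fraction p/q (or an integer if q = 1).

D = (-19, -13)

1. D_x = -19  [2·signedArea(DCB) = -162 ∩ DB · AC = 122]
2. D_y = -13  [2·signedArea(DCB) = -162 ∩ DB · AC = 122]
   → D = (-19, -13)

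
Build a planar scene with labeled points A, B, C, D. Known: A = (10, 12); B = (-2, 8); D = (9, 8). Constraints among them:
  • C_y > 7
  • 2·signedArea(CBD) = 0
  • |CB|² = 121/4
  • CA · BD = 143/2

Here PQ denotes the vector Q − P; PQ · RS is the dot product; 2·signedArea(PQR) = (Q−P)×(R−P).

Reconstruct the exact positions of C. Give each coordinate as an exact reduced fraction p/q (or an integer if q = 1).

1. C_x = 7/2  [2·signedArea(CBD) = 0 ∩ CA · BD = 143/2]
2. C_y = 8  [2·signedArea(CBD) = 0 ∩ CA · BD = 143/2]
   → C = (7/2, 8)

C = (7/2, 8)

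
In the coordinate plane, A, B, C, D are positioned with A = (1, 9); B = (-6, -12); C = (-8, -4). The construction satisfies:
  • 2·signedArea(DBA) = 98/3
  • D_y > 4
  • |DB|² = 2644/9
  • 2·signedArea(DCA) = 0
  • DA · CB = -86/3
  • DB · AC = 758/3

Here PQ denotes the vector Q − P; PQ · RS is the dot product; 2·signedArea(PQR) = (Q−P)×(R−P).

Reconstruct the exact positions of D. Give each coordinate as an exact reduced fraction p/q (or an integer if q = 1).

1. D_x = -2  [2·signedArea(DCA) = 0 ∩ 2·signedArea(DBA) = 98/3]
2. D_y = 14/3  [2·signedArea(DCA) = 0 ∩ 2·signedArea(DBA) = 98/3]
   → D = (-2, 14/3)

D = (-2, 14/3)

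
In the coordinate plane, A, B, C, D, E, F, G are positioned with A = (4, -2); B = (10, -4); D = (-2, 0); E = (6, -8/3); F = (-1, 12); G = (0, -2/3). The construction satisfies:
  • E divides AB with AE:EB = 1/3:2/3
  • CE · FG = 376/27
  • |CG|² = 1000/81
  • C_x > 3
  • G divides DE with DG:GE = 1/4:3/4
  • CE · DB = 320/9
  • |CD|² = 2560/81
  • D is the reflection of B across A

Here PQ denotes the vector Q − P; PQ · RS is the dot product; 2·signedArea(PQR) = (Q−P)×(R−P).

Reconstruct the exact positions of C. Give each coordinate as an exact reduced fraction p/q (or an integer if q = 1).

C = (10/3, -16/9)

1. C_x = 10/3  [CE · DB = 320/9 ∩ CE · FG = 376/27]
2. C_y = -16/9  [CE · DB = 320/9 ∩ CE · FG = 376/27]
   → C = (10/3, -16/9)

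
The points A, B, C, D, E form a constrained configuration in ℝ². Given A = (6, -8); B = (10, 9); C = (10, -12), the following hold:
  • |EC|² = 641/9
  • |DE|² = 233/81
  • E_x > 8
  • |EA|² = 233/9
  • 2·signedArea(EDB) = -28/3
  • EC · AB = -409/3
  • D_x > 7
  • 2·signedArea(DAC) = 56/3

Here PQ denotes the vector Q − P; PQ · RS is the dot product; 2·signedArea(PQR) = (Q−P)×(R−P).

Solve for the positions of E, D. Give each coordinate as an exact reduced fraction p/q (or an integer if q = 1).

1. E_x = 26/3  [line -4·x + -17·y + -83/3 = 0 ∩ |EA|² = 233/9]
2. E_y = -11/3  [line -4·x + -17·y + -83/3 = 0 ∩ |EA|² = 233/9]
   → E = (26/3, -11/3)
3. D_x = 70/9  [2·signedArea(EDB) = -28/3 ∩ 2·signedArea(DAC) = 56/3]
4. D_y = -46/9  [2·signedArea(EDB) = -28/3 ∩ 2·signedArea(DAC) = 56/3]
   → D = (70/9, -46/9)

D = (70/9, -46/9)
E = (26/3, -11/3)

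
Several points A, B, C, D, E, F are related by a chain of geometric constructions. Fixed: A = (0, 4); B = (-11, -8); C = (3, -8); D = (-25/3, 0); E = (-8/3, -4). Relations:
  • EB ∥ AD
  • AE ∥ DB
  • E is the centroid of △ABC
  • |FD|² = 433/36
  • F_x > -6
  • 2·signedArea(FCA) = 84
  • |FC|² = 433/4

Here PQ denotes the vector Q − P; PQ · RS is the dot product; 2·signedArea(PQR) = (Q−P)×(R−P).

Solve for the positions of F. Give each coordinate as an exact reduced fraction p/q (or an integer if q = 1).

F = (-11/2, -2)

1. F_x = -11/2  [line -12·x + -3·y + -72 = 0 ∩ |FD|² = 433/36]
2. F_y = -2  [line -12·x + -3·y + -72 = 0 ∩ |FD|² = 433/36]
   → F = (-11/2, -2)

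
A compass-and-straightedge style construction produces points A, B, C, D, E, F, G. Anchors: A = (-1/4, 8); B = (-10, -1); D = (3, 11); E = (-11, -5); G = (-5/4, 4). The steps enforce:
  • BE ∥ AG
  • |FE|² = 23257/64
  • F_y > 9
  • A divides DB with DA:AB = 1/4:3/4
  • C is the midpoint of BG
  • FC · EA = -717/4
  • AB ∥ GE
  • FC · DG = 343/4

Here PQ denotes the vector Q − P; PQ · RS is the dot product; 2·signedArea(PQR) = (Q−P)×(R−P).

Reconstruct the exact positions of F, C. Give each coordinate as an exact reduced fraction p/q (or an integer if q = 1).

C = (-45/8, 3/2)
F = (11/8, 19/2)

1. C_x = -45/8  [C is the midpoint of BG]
2. C_y = 3/2  [C is the midpoint of BG]
   → C = (-45/8, 3/2)
3. F_x = 11/8  [FC · EA = -717/4 ∩ FC · DG = 343/4]
4. F_y = 19/2  [FC · EA = -717/4 ∩ FC · DG = 343/4]
   → F = (11/8, 19/2)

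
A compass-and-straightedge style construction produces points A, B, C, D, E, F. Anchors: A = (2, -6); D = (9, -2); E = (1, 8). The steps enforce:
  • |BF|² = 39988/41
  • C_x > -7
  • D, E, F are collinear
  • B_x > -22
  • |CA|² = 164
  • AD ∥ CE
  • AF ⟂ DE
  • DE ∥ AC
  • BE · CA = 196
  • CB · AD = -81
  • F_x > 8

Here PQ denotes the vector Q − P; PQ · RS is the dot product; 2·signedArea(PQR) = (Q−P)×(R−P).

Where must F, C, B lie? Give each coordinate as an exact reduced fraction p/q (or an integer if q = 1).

B = (-21, 10)
C = (-6, 4)
F = (337/41, -42/41)

1. F_x = 337/41  [D, E, F are collinear ∩ AF ⟂ DE]
2. F_y = -42/41  [D, E, F are collinear ∩ AF ⟂ DE]
   → F = (337/41, -42/41)
3. C_x = -6  [AD ∥ CE ∩ DE ∥ AC]
4. C_y = 4  [AD ∥ CE ∩ DE ∥ AC]
   → C = (-6, 4)
5. B_x = -21  [BE · CA = 196 ∩ CB · AD = -81]
6. B_y = 10  [BE · CA = 196 ∩ CB · AD = -81]
   → B = (-21, 10)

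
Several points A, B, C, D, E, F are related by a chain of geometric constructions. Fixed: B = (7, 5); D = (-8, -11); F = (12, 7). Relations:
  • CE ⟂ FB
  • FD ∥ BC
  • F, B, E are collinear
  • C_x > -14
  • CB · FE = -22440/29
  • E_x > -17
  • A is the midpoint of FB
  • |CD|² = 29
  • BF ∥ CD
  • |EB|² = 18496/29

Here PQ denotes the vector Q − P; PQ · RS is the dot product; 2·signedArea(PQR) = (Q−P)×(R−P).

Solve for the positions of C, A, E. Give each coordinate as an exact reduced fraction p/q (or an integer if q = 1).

A = (19/2, 6)
C = (-13, -13)
E = (-477/29, -127/29)

1. C_x = -13  [BF ∥ CD ∩ FD ∥ BC]
2. C_y = -13  [BF ∥ CD ∩ FD ∥ BC]
   → C = (-13, -13)
3. A_x = 19/2  [A is the midpoint of FB]
4. A_y = 6  [A is the midpoint of FB]
   → A = (19/2, 6)
5. E_x = -477/29  [F, B, E are collinear ∩ CE ⟂ FB]
6. E_y = -127/29  [F, B, E are collinear ∩ CE ⟂ FB]
   → E = (-477/29, -127/29)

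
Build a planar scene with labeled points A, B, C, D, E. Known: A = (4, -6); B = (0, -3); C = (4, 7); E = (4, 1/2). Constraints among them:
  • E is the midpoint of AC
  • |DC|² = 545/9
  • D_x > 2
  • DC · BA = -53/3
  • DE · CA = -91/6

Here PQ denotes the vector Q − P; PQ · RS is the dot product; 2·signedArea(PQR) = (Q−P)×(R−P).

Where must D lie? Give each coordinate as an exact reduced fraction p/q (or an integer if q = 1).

D = (8/3, -2/3)

1. D_x = 8/3  [DC · BA = -53/3 ∩ DE · CA = -91/6]
2. D_y = -2/3  [DC · BA = -53/3 ∩ DE · CA = -91/6]
   → D = (8/3, -2/3)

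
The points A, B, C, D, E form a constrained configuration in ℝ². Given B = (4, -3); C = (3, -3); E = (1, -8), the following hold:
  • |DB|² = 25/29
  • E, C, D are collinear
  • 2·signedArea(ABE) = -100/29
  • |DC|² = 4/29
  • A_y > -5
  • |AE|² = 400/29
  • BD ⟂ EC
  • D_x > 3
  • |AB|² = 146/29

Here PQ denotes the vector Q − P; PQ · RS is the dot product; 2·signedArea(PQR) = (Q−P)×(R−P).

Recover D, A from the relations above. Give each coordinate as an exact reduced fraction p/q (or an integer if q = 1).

A = (69/29, -132/29)
D = (91/29, -77/29)

1. D_x = 91/29  [E, C, D are collinear ∩ BD ⟂ EC]
2. D_y = -77/29  [E, C, D are collinear ∩ BD ⟂ EC]
   → D = (91/29, -77/29)
3. A_x = 69/29  [line 5·x + -3·y + -741/29 = 0 ∩ |AE|² = 400/29]
4. A_y = -132/29  [line 5·x + -3·y + -741/29 = 0 ∩ |AE|² = 400/29]
   → A = (69/29, -132/29)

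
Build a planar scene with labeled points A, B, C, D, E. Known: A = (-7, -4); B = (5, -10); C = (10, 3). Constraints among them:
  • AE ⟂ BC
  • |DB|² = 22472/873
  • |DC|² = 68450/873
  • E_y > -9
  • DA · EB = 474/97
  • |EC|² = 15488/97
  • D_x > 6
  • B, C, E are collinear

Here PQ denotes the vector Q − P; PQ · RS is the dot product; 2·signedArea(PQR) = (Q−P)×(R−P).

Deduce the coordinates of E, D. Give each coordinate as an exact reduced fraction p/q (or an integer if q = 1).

D = (1985/291, -1532/291)
E = (530/97, -853/97)

1. E_x = 530/97  [B, C, E are collinear ∩ AE ⟂ BC]
2. E_y = -853/97  [B, C, E are collinear ∩ AE ⟂ BC]
   → E = (530/97, -853/97)
3. D_x = 1985/291  [line 45/97·x + 117/97·y + 309/97 = 0 ∩ |DB|² = 22472/873]
4. D_y = -1532/291  [line 45/97·x + 117/97·y + 309/97 = 0 ∩ |DB|² = 22472/873]
   → D = (1985/291, -1532/291)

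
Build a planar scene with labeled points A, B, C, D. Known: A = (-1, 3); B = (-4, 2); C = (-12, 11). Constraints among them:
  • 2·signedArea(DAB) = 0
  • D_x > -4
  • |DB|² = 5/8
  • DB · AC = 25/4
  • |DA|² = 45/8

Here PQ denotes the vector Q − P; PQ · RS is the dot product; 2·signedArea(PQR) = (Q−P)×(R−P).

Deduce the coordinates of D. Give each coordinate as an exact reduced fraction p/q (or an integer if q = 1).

1. D_x = -13/4  [2·signedArea(DAB) = 0 ∩ DB · AC = 25/4]
2. D_y = 9/4  [2·signedArea(DAB) = 0 ∩ DB · AC = 25/4]
   → D = (-13/4, 9/4)

D = (-13/4, 9/4)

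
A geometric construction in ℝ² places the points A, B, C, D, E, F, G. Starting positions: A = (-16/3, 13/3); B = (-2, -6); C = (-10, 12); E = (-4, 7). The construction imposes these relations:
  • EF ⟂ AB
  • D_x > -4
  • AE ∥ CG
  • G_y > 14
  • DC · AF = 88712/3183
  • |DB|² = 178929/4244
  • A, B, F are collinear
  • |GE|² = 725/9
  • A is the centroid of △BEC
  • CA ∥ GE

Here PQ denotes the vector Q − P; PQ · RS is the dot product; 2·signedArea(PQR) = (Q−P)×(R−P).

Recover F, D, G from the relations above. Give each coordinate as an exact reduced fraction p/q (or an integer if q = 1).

D = (-4237/1061, 381/2122)
F = (-6352/1061, 6747/1061)
G = (-26/3, 44/3)

1. F_x = -6352/1061  [A, B, F are collinear ∩ EF ⟂ AB]
2. F_y = 6747/1061  [A, B, F are collinear ∩ EF ⟂ AB]
   → F = (-6352/1061, 6747/1061)
3. D_x = -4237/1061  [line 2080/3183·x + -6448/3183·y + 9464/3183 = 0 ∩ |DB|² = 178929/4244]
4. D_y = 381/2122  [line 2080/3183·x + -6448/3183·y + 9464/3183 = 0 ∩ |DB|² = 178929/4244]
   → D = (-4237/1061, 381/2122)
5. G_x = -26/3  [CA ∥ GE ∩ AE ∥ CG]
6. G_y = 44/3  [CA ∥ GE ∩ AE ∥ CG]
   → G = (-26/3, 44/3)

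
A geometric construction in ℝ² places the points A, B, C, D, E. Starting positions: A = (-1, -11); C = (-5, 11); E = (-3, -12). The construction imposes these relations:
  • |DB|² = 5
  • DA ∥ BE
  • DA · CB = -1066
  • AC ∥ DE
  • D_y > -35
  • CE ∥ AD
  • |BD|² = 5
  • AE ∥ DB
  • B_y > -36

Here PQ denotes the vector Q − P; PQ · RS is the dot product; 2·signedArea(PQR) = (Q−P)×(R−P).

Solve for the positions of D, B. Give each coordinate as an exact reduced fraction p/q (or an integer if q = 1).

1. D_x = 1  [AC ∥ DE ∩ CE ∥ AD]
2. D_y = -34  [AC ∥ DE ∩ CE ∥ AD]
   → D = (1, -34)
3. B_x = -1  [DA ∥ BE ∩ AE ∥ DB]
4. B_y = -35  [DA ∥ BE ∩ AE ∥ DB]
   → B = (-1, -35)

B = (-1, -35)
D = (1, -34)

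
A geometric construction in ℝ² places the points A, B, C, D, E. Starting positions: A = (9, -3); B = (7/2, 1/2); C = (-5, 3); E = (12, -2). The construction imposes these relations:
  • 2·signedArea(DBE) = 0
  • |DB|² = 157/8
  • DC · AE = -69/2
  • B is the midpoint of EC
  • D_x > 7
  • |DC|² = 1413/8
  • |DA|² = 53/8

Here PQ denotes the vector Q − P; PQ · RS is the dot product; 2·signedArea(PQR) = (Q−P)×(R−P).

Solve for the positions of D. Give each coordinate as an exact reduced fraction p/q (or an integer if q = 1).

D = (31/4, -3/4)

1. D_x = 31/4  [2·signedArea(DBE) = 0 ∩ DC · AE = -69/2]
2. D_y = -3/4  [2·signedArea(DBE) = 0 ∩ DC · AE = -69/2]
   → D = (31/4, -3/4)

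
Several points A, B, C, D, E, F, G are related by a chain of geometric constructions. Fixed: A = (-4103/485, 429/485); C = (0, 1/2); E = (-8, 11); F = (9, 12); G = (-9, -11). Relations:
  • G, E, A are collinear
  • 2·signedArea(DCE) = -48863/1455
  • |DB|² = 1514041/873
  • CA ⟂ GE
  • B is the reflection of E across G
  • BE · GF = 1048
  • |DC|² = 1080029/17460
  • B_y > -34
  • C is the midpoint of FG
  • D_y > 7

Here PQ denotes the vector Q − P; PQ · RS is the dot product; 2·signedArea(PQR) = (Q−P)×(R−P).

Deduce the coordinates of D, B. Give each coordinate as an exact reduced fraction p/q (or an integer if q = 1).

1. D_x = -1206/485  [line -21/2·x + -8·y + 54683/1455 = 0 ∩ |DC|² = 1080029/17460]
2. D_y = 11584/1455  [line -21/2·x + -8·y + 54683/1455 = 0 ∩ |DC|² = 1080029/17460]
   → D = (-1206/485, 11584/1455)
3. B_x = -10  [B is the reflection of E across G]
4. B_y = -33  [B is the reflection of E across G]
   → B = (-10, -33)

B = (-10, -33)
D = (-1206/485, 11584/1455)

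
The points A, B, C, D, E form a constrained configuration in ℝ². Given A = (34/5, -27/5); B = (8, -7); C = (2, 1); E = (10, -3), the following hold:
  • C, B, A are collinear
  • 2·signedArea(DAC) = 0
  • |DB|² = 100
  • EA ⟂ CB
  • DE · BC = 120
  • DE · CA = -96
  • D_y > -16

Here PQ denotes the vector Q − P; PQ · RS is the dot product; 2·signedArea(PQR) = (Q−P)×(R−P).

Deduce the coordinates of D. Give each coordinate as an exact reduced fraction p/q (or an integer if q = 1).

D = (14, -15)

1. D_x = 14  [2·signedArea(DAC) = 0 ∩ DE · BC = 120]
2. D_y = -15  [2·signedArea(DAC) = 0 ∩ DE · BC = 120]
   → D = (14, -15)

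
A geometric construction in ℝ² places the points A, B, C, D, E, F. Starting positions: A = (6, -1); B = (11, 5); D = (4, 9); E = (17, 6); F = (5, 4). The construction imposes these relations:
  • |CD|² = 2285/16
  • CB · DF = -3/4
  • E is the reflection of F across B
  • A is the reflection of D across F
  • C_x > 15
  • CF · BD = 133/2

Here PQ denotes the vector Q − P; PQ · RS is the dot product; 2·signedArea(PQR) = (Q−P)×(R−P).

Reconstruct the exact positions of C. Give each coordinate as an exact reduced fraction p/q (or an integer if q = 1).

C = (31/2, 23/4)

1. C_x = 31/2  [CF · BD = 133/2 ∩ CB · DF = -3/4]
2. C_y = 23/4  [CF · BD = 133/2 ∩ CB · DF = -3/4]
   → C = (31/2, 23/4)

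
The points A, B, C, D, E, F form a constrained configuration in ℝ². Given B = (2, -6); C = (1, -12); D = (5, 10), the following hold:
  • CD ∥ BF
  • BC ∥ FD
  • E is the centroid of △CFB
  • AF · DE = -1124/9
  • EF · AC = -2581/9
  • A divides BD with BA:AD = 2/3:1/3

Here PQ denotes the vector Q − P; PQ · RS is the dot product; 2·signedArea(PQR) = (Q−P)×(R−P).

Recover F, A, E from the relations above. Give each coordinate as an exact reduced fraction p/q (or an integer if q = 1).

1. F_x = 6  [BC ∥ FD ∩ CD ∥ BF]
2. F_y = 16  [BC ∥ FD ∩ CD ∥ BF]
   → F = (6, 16)
3. A_x = 4  [A divides BD with BA:AD = 2/3:1/3]
4. A_y = 14/3  [A divides BD with BA:AD = 2/3:1/3]
   → A = (4, 14/3)
5. E_x = 3  [E is the centroid of △CFB]
6. E_y = -2/3  [E is the centroid of △CFB]
   → E = (3, -2/3)

A = (4, 14/3)
E = (3, -2/3)
F = (6, 16)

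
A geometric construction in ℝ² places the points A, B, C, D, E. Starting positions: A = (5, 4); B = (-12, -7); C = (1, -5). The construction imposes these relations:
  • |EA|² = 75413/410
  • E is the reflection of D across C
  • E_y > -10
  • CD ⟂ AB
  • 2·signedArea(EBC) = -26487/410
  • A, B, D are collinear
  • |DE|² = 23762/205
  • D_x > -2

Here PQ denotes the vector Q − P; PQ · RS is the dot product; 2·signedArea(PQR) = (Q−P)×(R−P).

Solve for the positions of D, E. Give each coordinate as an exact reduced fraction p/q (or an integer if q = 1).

1. D_x = -789/410  [A, B, D are collinear ∩ CD ⟂ AB]
2. D_y = -197/410  [A, B, D are collinear ∩ CD ⟂ AB]
   → D = (-789/410, -197/410)
3. E_x = 1609/410  [E is the reflection of D across C]
4. E_y = -3903/410  [E is the reflection of D across C]
   → E = (1609/410, -3903/410)

D = (-789/410, -197/410)
E = (1609/410, -3903/410)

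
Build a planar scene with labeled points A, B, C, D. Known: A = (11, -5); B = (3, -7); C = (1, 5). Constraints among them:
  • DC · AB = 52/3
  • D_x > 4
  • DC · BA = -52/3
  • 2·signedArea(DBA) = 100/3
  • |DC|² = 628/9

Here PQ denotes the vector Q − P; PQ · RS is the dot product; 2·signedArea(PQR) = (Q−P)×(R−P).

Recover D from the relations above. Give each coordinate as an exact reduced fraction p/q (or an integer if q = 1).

1. D_x = 5  [DC · AB = 52/3 ∩ 2·signedArea(DBA) = 100/3]
2. D_y = -7/3  [DC · AB = 52/3 ∩ 2·signedArea(DBA) = 100/3]
   → D = (5, -7/3)

D = (5, -7/3)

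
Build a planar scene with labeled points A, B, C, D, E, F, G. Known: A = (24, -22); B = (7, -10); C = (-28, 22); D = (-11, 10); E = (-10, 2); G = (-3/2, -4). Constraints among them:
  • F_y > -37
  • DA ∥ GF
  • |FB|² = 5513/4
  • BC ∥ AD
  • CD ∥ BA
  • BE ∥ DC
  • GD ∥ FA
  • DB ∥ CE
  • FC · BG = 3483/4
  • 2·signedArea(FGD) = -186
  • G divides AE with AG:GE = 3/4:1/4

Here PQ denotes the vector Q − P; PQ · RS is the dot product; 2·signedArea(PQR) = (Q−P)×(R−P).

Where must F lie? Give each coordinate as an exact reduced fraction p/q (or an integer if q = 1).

F = (67/2, -36)

1. F_x = 67/2  [GD ∥ FA ∩ DA ∥ GF]
2. F_y = -36  [GD ∥ FA ∩ DA ∥ GF]
   → F = (67/2, -36)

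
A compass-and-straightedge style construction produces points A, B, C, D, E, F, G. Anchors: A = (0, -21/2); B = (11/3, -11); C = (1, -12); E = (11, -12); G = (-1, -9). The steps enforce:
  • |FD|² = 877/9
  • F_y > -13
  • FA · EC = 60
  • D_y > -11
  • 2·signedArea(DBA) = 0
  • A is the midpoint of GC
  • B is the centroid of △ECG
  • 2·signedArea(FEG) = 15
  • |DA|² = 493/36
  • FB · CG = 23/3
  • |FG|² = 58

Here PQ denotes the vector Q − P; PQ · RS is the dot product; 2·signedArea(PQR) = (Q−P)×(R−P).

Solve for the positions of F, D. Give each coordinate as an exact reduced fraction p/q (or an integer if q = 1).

D = (-11/3, -10)
F = (6, -12)

1. F_x = 6  [2·signedArea(FEG) = 15 ∩ FB · CG = 23/3]
2. F_y = -12  [2·signedArea(FEG) = 15 ∩ FB · CG = 23/3]
   → F = (6, -12)
3. D_x = -11/3  [line -1/2·x + -11/3·y + -77/2 = 0 ∩ |FD|² = 877/9]
4. D_y = -10  [line -1/2·x + -11/3·y + -77/2 = 0 ∩ |FD|² = 877/9]
   → D = (-11/3, -10)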